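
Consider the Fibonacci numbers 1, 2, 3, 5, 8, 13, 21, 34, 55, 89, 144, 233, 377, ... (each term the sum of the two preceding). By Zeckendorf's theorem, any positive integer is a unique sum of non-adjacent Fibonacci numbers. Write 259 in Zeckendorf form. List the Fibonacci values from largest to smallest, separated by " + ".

259 − 233 = 26
26 − 21 = 5
5 − 5 = 0
So 259 = 233 + 21 + 5, with no two terms consecutive in the sequence.

233 + 21 + 5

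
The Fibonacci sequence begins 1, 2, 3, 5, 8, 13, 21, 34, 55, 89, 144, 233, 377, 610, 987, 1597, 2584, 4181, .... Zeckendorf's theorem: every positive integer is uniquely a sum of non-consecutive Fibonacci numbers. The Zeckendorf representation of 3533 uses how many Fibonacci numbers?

7

3533: greatest Fibonacci not exceeding it is 2584, leaving 949
949: greatest Fibonacci not exceeding it is 610, leaving 339
339: greatest Fibonacci not exceeding it is 233, leaving 106
106: greatest Fibonacci not exceeding it is 89, leaving 17
17: greatest Fibonacci not exceeding it is 13, leaving 4
4: greatest Fibonacci not exceeding it is 3, leaving 1
1: greatest Fibonacci not exceeding it is 1, leaving 0
3533 = 2584 + 610 + 233 + 89 + 13 + 3 + 1, which has 7 terms.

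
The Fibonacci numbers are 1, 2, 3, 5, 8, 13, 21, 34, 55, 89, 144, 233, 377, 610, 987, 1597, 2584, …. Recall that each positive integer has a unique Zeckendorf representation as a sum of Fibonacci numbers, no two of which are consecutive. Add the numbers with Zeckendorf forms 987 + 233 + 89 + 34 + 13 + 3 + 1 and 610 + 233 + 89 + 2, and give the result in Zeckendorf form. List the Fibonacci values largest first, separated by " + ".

1597 + 610 + 55 + 21 + 8 + 3

The two numbers are 1360 and 934, so their sum is 2294.
2294: greatest Fibonacci not exceeding it is 1597, leaving 697
697: greatest Fibonacci not exceeding it is 610, leaving 87
87: greatest Fibonacci not exceeding it is 55, leaving 32
32: greatest Fibonacci not exceeding it is 21, leaving 11
11: greatest Fibonacci not exceeding it is 8, leaving 3
3: greatest Fibonacci not exceeding it is 3, leaving 0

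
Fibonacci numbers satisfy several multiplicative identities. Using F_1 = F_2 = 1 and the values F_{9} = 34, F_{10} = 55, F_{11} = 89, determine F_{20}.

6765

By the addition formula F_{m+n} = F_m F_{n+1} + F_{m−1} F_n with m=10, n=10: F_{20} = 55·89 + 34·55 = 4895 + 1870 = 6765.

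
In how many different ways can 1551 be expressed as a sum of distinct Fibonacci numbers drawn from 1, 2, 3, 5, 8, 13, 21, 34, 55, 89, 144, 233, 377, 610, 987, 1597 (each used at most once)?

16

Starting from the Zeckendorf form and repeatedly splitting a term F_k into F_{k−1} + F_{k−2} (when neither is already used) reaches every representation.
1551 = 987+377+144+34+8+1 = 987+377+144+34+5+3+1 = 987+377+144+21+13+8+1 = … (13 more), for 16 in all.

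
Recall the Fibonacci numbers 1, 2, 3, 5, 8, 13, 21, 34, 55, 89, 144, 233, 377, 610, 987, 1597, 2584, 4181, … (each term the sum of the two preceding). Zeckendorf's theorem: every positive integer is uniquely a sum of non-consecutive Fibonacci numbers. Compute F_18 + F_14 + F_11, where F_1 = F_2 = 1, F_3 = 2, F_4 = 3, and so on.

F_18 + F_14 + F_11 = 2584 + 377 + 89 = 3050.

3050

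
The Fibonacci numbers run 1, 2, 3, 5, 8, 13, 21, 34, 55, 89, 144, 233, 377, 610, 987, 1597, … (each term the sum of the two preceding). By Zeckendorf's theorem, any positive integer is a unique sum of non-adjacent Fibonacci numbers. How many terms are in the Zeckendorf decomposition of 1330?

Greedy algorithm:
987 ≤ 1330 < 1597, so take 987; remainder 343
233 ≤ 343 < 377, so take 233; remainder 110
89 ≤ 110 < 144, so take 89; remainder 21
21 ≤ 21 < 34, so take 21; remainder 0
1330 = 987 + 233 + 89 + 21, which has 4 terms.

4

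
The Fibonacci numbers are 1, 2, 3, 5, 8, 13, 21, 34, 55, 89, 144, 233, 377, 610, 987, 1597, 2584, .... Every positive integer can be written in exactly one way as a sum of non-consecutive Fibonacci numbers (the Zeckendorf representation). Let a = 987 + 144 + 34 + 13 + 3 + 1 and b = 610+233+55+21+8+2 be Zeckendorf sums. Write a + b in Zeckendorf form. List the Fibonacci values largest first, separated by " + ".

The two numbers are 1182 and 929, so their sum is 2111.
take 1597 (≤ 2111); 2111 − 1597 = 514
take 377 (≤ 514); 514 − 377 = 137
take 89 (≤ 137); 137 − 89 = 48
take 34 (≤ 48); 48 − 34 = 14
take 13 (≤ 14); 14 − 13 = 1
take 1 (≤ 1); 1 − 1 = 0

1597 + 377 + 89 + 34 + 13 + 1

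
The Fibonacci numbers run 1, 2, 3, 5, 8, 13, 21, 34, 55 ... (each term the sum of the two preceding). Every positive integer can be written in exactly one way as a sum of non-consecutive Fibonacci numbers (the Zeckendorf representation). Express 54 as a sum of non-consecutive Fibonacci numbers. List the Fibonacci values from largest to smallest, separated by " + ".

34 + 13 + 5 + 2

54: greatest Fibonacci not exceeding it is 34, leaving 20
20: greatest Fibonacci not exceeding it is 13, leaving 7
7: greatest Fibonacci not exceeding it is 5, leaving 2
2: greatest Fibonacci not exceeding it is 2, leaving 0
So 54 = 34 + 13 + 5 + 2, with no two terms consecutive in the sequence.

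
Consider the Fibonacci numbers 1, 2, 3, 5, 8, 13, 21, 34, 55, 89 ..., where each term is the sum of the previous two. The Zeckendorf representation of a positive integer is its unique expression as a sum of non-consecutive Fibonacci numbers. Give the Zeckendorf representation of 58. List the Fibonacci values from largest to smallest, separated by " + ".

Greedy algorithm:
take 55 (≤ 58); 58 − 55 = 3
take 3 (≤ 3); 3 − 3 = 0
So 58 = 55 + 3, with no two terms consecutive in the sequence.

55 + 3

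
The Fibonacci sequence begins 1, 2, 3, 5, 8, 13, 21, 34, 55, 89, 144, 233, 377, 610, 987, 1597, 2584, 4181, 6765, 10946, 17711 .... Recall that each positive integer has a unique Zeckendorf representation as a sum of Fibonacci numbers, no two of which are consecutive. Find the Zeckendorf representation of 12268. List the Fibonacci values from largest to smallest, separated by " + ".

12268 − 10946 = 1322
1322 − 987 = 335
335 − 233 = 102
102 − 89 = 13
13 − 13 = 0
So 12268 = 10946 + 987 + 233 + 89 + 13, with no two terms consecutive in the sequence.

10946 + 987 + 233 + 89 + 13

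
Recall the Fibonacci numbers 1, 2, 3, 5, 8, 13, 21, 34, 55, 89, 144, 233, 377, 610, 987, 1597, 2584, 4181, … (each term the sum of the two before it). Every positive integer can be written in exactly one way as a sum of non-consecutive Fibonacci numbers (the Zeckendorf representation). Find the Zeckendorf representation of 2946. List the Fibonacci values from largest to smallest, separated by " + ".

2946 − 2584 = 362
362 − 233 = 129
129 − 89 = 40
40 − 34 = 6
6 − 5 = 1
1 − 1 = 0
So 2946 = 2584 + 233 + 89 + 34 + 5 + 1, with no two terms consecutive in the sequence.

2584 + 233 + 89 + 34 + 5 + 1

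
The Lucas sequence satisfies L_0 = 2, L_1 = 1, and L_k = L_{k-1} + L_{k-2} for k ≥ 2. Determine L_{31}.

3010349

Iterating the recurrence up to L_{25} = 167761 and L_{24} = 103682:
L_{26} = L_{25} + L_{24} = 167761 + 103682 = 271443
L_{27} = L_{26} + L_{25} = 271443 + 167761 = 439204
L_{28} = L_{27} + L_{26} = 439204 + 271443 = 710647
L_{29} = L_{28} + L_{27} = 710647 + 439204 = 1149851
L_{30} = L_{29} + L_{28} = 1149851 + 710647 = 1860498
L_{31} = L_{30} + L_{29} = 1860498 + 1149851 = 3010349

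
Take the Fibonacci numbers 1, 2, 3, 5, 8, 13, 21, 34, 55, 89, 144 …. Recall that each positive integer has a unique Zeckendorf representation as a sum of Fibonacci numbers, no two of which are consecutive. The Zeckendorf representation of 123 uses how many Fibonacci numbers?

Repeatedly subtract the largest Fibonacci number that fits:
123 − 89 = 34
34 − 34 = 0
123 = 89 + 34, which has 2 terms.

2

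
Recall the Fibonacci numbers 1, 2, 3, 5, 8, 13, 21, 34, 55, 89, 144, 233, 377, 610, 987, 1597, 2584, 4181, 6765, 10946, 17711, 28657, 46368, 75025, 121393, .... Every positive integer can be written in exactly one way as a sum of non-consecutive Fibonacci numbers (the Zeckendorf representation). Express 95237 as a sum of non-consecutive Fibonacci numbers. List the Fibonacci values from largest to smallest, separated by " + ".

take 75025 (≤ 95237); 95237 − 75025 = 20212
take 17711 (≤ 20212); 20212 − 17711 = 2501
take 1597 (≤ 2501); 2501 − 1597 = 904
take 610 (≤ 904); 904 − 610 = 294
take 233 (≤ 294); 294 − 233 = 61
take 55 (≤ 61); 61 − 55 = 6
take 5 (≤ 6); 6 − 5 = 1
take 1 (≤ 1); 1 − 1 = 0
So 95237 = 75025 + 17711 + 1597 + 610 + 233 + 55 + 5 + 1, with no two terms consecutive in the sequence.

75025 + 17711 + 1597 + 610 + 233 + 55 + 5 + 1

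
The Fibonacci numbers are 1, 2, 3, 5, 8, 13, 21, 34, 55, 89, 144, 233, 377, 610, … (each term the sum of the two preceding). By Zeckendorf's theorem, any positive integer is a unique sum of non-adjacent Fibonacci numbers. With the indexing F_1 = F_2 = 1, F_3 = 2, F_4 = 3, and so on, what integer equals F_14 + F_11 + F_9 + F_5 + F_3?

F_14 + F_11 + F_9 + F_5 + F_3 = 377 + 89 + 34 + 5 + 2 = 507.

507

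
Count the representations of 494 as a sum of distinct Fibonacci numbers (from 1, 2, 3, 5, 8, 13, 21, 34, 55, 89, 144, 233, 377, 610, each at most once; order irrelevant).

8

494 = 377+89+21+5+2 = 377+89+13+8+5+2 = 377+55+34+21+5+2 = … (5 more), for 8 in all.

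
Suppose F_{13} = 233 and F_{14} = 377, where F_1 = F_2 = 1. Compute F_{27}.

By F_{2k+1} = F_k² + F_{k+1}²: F_{27} = 233² + 377² = 54289 + 142129 = 196418.

196418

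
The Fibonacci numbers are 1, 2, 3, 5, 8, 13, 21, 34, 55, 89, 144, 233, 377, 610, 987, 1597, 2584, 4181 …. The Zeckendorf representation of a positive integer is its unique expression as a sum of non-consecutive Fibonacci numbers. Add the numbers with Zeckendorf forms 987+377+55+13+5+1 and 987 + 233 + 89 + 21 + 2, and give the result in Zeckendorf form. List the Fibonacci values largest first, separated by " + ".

2584 + 144 + 34 + 8

The two numbers are 1438 and 1332, so their sum is 2770.
2770: greatest Fibonacci not exceeding it is 2584, leaving 186
186: greatest Fibonacci not exceeding it is 144, leaving 42
42: greatest Fibonacci not exceeding it is 34, leaving 8
8: greatest Fibonacci not exceeding it is 8, leaving 0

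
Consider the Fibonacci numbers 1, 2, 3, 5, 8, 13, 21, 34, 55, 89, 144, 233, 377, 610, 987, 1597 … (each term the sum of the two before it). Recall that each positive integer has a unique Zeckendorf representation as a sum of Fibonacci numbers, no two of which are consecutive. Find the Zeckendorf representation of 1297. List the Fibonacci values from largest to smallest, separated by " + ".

987 + 233 + 55 + 21 + 1

987 ≤ 1297 < 1597, so take 987; remainder 310
233 ≤ 310 < 377, so take 233; remainder 77
55 ≤ 77 < 89, so take 55; remainder 22
21 ≤ 22 < 34, so take 21; remainder 1
1 ≤ 1 < 2, so take 1; remainder 0
So 1297 = 987 + 233 + 55 + 21 + 1, with no two terms consecutive in the sequence.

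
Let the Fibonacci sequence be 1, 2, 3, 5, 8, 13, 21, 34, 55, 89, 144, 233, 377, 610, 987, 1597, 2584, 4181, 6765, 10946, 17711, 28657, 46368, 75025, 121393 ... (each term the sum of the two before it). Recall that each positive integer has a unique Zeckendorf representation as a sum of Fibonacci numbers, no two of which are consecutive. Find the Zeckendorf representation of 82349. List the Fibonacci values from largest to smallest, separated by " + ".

75025 + 6765 + 377 + 144 + 34 + 3 + 1

Greedy algorithm:
82349: greatest Fibonacci not exceeding it is 75025, leaving 7324
7324: greatest Fibonacci not exceeding it is 6765, leaving 559
559: greatest Fibonacci not exceeding it is 377, leaving 182
182: greatest Fibonacci not exceeding it is 144, leaving 38
38: greatest Fibonacci not exceeding it is 34, leaving 4
4: greatest Fibonacci not exceeding it is 3, leaving 1
1: greatest Fibonacci not exceeding it is 1, leaving 0
So 82349 = 75025 + 6765 + 377 + 144 + 34 + 3 + 1, with no two terms consecutive in the sequence.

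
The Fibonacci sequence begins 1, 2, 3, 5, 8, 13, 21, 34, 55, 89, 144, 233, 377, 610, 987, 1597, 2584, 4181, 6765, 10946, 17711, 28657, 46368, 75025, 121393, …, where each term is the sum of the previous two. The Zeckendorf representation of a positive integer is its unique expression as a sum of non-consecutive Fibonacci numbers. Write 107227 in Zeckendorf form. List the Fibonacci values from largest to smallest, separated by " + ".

Greedily peel off the largest Fibonacci term at each step:
take 75025 (≤ 107227); 107227 − 75025 = 32202
take 28657 (≤ 32202); 32202 − 28657 = 3545
take 2584 (≤ 3545); 3545 − 2584 = 961
take 610 (≤ 961); 961 − 610 = 351
take 233 (≤ 351); 351 − 233 = 118
take 89 (≤ 118); 118 − 89 = 29
take 21 (≤ 29); 29 − 21 = 8
take 8 (≤ 8); 8 − 8 = 0
So 107227 = 75025 + 28657 + 2584 + 610 + 233 + 89 + 21 + 8, with no two terms consecutive in the sequence.

75025 + 28657 + 2584 + 610 + 233 + 89 + 21 + 8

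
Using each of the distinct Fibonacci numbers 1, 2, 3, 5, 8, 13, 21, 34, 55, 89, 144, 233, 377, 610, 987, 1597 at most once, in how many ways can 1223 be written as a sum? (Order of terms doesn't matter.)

20

Each representation comes from the Zeckendorf form by replacing some F_k with F_{k−1} + F_{k−2} where possible.
1223 = 987+233+3 = 987+233+2+1 = 987+144+89+3 = 610+377+233+3 = 987+144+89+2+1 = … (15 more), for 20 in all.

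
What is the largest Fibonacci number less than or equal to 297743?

196418

196418 ≤ 297743 < 317811, so the largest Fibonacci number not exceeding 297743 is 196418.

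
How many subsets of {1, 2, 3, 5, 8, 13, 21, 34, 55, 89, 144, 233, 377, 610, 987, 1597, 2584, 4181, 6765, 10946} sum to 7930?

Each representation comes from the Zeckendorf form by replacing some F_k with F_{k−1} + F_{k−2} where possible.
7930 = 6765+987+144+34 = 6765+987+144+21+13 = 6765+987+89+55+34 = 6765+610+377+144+34 = … (48 more), for 52 in all.

52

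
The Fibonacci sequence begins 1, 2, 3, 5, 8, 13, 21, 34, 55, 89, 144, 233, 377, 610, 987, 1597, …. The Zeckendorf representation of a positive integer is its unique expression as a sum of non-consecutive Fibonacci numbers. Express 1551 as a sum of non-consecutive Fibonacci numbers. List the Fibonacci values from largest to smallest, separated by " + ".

987 + 377 + 144 + 34 + 8 + 1

largest Fibonacci ≤ 1551 is 987; 1551 − 987 = 564
largest Fibonacci ≤ 564 is 377; 564 − 377 = 187
largest Fibonacci ≤ 187 is 144; 187 − 144 = 43
largest Fibonacci ≤ 43 is 34; 43 − 34 = 9
largest Fibonacci ≤ 9 is 8; 9 − 8 = 1
largest Fibonacci ≤ 1 is 1; 1 − 1 = 0
So 1551 = 987 + 377 + 144 + 34 + 8 + 1, with no two terms consecutive in the sequence.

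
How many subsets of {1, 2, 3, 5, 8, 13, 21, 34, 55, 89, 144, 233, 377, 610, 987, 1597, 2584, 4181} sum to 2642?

Starting from the Zeckendorf form and repeatedly splitting a term F_k into F_{k−1} + F_{k−2} (when neither is already used) reaches every representation.
2642 = 2584+55+3 = 2584+55+2+1 = 2584+34+21+3 = 1597+987+55+3 = … (29 more), for 33 in all.

33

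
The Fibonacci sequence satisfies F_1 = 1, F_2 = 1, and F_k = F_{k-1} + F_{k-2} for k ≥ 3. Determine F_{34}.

Iterating the recurrence up to F_{28} = 317811 and F_{27} = 196418:
F_{29} = F_{28} + F_{27} = 317811 + 196418 = 514229
F_{30} = F_{29} + F_{28} = 514229 + 317811 = 832040
F_{31} = F_{30} + F_{29} = 832040 + 514229 = 1346269
F_{32} = F_{31} + F_{30} = 1346269 + 832040 = 2178309
F_{33} = F_{32} + F_{31} = 2178309 + 1346269 = 3524578
F_{34} = F_{33} + F_{32} = 3524578 + 2178309 = 5702887

5702887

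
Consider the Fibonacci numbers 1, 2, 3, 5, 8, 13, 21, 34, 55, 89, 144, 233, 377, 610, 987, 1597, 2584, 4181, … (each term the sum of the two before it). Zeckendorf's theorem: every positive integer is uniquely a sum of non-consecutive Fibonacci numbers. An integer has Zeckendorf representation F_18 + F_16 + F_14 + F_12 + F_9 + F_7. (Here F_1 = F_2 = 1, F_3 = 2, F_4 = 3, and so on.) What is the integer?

4139

F_18 + F_16 + F_14 + F_12 + F_9 + F_7 = 2584 + 987 + 377 + 144 + 34 + 13 = 4139.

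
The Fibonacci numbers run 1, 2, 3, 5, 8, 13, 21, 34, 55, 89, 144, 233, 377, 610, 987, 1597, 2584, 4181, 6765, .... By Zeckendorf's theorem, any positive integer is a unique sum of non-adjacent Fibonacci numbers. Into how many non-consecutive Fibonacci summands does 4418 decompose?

Repeatedly subtract the largest Fibonacci number that fits:
largest Fibonacci ≤ 4418 is 4181; 4418 − 4181 = 237
largest Fibonacci ≤ 237 is 233; 237 − 233 = 4
largest Fibonacci ≤ 4 is 3; 4 − 3 = 1
largest Fibonacci ≤ 1 is 1; 1 − 1 = 0
4418 = 4181 + 233 + 3 + 1, which has 4 terms.

4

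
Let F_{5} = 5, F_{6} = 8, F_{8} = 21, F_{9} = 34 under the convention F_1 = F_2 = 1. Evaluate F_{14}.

377

By the addition formula F_{m+n} = F_m F_{n+1} + F_{m−1} F_n with m=6, n=8: F_{14} = 8·34 + 5·21 = 272 + 105 = 377.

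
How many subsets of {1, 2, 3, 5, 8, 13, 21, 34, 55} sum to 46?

Starting from the Zeckendorf form and repeatedly splitting a term F_k into F_{k−1} + F_{k−2} (when neither is already used) reaches every representation.
46 = 34+8+3+1 = 21+13+8+3+1 — 2 representations.

2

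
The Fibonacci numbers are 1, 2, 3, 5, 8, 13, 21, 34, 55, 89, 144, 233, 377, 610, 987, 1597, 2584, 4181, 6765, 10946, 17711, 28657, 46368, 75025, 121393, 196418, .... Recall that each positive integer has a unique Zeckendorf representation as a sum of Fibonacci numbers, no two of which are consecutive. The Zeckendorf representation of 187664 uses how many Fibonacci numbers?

10

Repeatedly subtract the largest Fibonacci number that fits:
187664 − 121393 = 66271
66271 − 46368 = 19903
19903 − 17711 = 2192
2192 − 1597 = 595
595 − 377 = 218
218 − 144 = 74
74 − 55 = 19
19 − 13 = 6
6 − 5 = 1
1 − 1 = 0
187664 = 121393 + 46368 + 17711 + 1597 + 377 + 144 + 55 + 13 + 5 + 1, which has 10 terms.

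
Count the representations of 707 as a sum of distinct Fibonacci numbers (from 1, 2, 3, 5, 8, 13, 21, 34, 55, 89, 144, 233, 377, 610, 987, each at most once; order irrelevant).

707 = 610+89+8 = 610+89+5+3 = 610+55+34+8 = … (21 more), for 24 in all.

24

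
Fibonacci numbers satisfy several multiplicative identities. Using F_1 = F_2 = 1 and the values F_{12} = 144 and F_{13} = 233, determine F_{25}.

By F_{2k+1} = F_k² + F_{k+1}²: F_{25} = 144² + 233² = 20736 + 54289 = 75025.

75025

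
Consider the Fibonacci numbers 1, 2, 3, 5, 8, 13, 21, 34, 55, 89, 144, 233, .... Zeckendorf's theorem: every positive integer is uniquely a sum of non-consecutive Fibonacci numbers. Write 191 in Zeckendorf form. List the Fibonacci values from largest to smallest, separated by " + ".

Repeatedly subtract the largest Fibonacci number that fits:
take 144 (≤ 191); 191 − 144 = 47
take 34 (≤ 47); 47 − 34 = 13
take 13 (≤ 13); 13 − 13 = 0
So 191 = 144 + 34 + 13, with no two terms consecutive in the sequence.

144 + 34 + 13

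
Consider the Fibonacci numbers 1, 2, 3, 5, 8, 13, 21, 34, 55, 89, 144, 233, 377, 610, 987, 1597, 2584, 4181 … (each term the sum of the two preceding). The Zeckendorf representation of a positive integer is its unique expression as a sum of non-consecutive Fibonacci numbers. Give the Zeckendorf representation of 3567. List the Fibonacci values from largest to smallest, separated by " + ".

Greedy algorithm:
take 2584 (≤ 3567); 3567 − 2584 = 983
take 610 (≤ 983); 983 − 610 = 373
take 233 (≤ 373); 373 − 233 = 140
take 89 (≤ 140); 140 − 89 = 51
take 34 (≤ 51); 51 − 34 = 17
take 13 (≤ 17); 17 − 13 = 4
take 3 (≤ 4); 4 − 3 = 1
take 1 (≤ 1); 1 − 1 = 0
So 3567 = 2584 + 610 + 233 + 89 + 34 + 13 + 3 + 1, with no two terms consecutive in the sequence.

2584 + 610 + 233 + 89 + 34 + 13 + 3 + 1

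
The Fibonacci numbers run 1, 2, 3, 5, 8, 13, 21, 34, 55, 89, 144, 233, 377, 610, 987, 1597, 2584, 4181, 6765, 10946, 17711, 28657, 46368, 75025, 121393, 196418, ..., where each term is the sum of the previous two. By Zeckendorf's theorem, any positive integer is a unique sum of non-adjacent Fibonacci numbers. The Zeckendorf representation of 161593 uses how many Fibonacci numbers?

161593: greatest Fibonacci not exceeding it is 121393, leaving 40200
40200: greatest Fibonacci not exceeding it is 28657, leaving 11543
11543: greatest Fibonacci not exceeding it is 10946, leaving 597
597: greatest Fibonacci not exceeding it is 377, leaving 220
220: greatest Fibonacci not exceeding it is 144, leaving 76
76: greatest Fibonacci not exceeding it is 55, leaving 21
21: greatest Fibonacci not exceeding it is 21, leaving 0
161593 = 121393 + 28657 + 10946 + 377 + 144 + 55 + 21, which has 7 terms.

7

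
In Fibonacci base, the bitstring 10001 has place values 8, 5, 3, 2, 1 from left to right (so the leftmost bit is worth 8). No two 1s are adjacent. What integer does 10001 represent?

9

Summing the place values of the 1 bits: 8 + 1 = 9.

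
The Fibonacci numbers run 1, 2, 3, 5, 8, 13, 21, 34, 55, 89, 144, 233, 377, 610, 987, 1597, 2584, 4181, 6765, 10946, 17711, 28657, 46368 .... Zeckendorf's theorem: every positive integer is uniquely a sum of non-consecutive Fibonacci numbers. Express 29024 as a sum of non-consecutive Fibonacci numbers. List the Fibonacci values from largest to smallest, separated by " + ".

28657 + 233 + 89 + 34 + 8 + 3

28657 ≤ 29024 < 46368, so take 28657; remainder 367
233 ≤ 367 < 377, so take 233; remainder 134
89 ≤ 134 < 144, so take 89; remainder 45
34 ≤ 45 < 55, so take 34; remainder 11
8 ≤ 11 < 13, so take 8; remainder 3
3 ≤ 3 < 5, so take 3; remainder 0
So 29024 = 28657 + 233 + 89 + 34 + 8 + 3, with no two terms consecutive in the sequence.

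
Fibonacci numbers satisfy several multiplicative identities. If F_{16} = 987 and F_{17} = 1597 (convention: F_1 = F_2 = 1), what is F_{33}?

By F_{2k+1} = F_k² + F_{k+1}²: F_{33} = 987² + 1597² = 974169 + 2550409 = 3524578.

3524578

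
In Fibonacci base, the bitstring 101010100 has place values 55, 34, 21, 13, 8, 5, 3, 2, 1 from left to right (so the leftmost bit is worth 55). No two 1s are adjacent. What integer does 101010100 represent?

87

Summing the place values of the 1 bits: 55 + 21 + 8 + 3 = 87.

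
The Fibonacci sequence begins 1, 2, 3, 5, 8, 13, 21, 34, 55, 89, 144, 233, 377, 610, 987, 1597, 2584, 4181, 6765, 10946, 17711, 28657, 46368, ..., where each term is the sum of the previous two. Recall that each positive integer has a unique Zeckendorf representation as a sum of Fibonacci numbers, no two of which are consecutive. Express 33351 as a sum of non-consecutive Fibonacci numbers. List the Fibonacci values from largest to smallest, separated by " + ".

28657 + 4181 + 377 + 89 + 34 + 13

33351 − 28657 = 4694
4694 − 4181 = 513
513 − 377 = 136
136 − 89 = 47
47 − 34 = 13
13 − 13 = 0
So 33351 = 28657 + 4181 + 377 + 89 + 34 + 13, with no two terms consecutive in the sequence.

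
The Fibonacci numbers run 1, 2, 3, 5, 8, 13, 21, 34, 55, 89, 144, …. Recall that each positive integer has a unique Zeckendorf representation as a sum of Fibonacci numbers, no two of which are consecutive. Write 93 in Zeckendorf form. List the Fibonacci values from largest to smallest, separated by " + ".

Greedy algorithm:
subtract 89 from 93: 4 remains
subtract 3 from 4: 1 remains
subtract 1 from 1: 0 remains
So 93 = 89 + 3 + 1, with no two terms consecutive in the sequence.

89 + 3 + 1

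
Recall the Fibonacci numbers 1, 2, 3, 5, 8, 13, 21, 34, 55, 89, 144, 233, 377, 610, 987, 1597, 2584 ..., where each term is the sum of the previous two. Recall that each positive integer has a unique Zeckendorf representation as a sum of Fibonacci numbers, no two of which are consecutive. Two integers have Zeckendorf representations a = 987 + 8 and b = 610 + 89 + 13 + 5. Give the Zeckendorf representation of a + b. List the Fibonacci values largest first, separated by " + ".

1597 + 89 + 21 + 5

The two numbers are 995 and 717, so their sum is 1712.
1712 − 1597 = 115
115 − 89 = 26
26 − 21 = 5
5 − 5 = 0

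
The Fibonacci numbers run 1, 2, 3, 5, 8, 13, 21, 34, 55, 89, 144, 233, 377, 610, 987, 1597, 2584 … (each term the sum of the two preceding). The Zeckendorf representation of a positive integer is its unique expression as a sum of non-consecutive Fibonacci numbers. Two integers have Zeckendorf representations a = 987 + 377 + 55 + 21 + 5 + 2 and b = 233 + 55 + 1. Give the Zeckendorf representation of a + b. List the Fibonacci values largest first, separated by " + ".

The two numbers are 1447 and 289, so their sum is 1736.
Greedy algorithm:
1736 − 1597 = 139
139 − 89 = 50
50 − 34 = 16
16 − 13 = 3
3 − 3 = 0

1597 + 89 + 34 + 13 + 3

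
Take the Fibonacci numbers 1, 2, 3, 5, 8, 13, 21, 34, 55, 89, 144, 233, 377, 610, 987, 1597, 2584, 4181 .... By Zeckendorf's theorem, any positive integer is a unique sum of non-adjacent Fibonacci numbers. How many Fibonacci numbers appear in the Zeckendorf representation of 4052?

subtract 2584 from 4052: 1468 remains
subtract 987 from 1468: 481 remains
subtract 377 from 481: 104 remains
subtract 89 from 104: 15 remains
subtract 13 from 15: 2 remains
subtract 2 from 2: 0 remains
4052 = 2584 + 987 + 377 + 89 + 13 + 2, which has 6 terms.

6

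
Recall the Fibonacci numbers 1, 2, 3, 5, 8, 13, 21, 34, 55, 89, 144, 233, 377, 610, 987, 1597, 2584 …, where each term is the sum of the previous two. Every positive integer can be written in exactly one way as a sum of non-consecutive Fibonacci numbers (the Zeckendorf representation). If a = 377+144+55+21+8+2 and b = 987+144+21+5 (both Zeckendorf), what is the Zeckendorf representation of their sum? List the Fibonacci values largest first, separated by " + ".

1597 + 144 + 21 + 2

The two numbers are 607 and 1157, so their sum is 1764.
1764: greatest Fibonacci not exceeding it is 1597, leaving 167
167: greatest Fibonacci not exceeding it is 144, leaving 23
23: greatest Fibonacci not exceeding it is 21, leaving 2
2: greatest Fibonacci not exceeding it is 2, leaving 0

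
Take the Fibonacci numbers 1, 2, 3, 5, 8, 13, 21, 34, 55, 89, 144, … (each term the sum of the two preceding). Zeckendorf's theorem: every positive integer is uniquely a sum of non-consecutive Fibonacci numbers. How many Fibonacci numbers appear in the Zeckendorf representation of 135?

Greedy algorithm:
subtract 89 from 135: 46 remains
subtract 34 from 46: 12 remains
subtract 8 from 12: 4 remains
subtract 3 from 4: 1 remains
subtract 1 from 1: 0 remains
135 = 89 + 34 + 8 + 3 + 1, which has 5 terms.

5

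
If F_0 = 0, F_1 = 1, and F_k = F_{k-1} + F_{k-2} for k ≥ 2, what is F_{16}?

987

Iterating the recurrence up to F_{8} = 21 and F_{7} = 13:
F_{9} = F_{8} + F_{7} = 21 + 13 = 34
F_{10} = F_{9} + F_{8} = 34 + 21 = 55
F_{11} = F_{10} + F_{9} = 55 + 34 = 89
F_{12} = F_{11} + F_{10} = 89 + 55 = 144
F_{13} = F_{12} + F_{11} = 144 + 89 = 233
F_{14} = F_{13} + F_{12} = 233 + 144 = 377
F_{15} = F_{14} + F_{13} = 377 + 233 = 610
F_{16} = F_{15} + F_{14} = 610 + 377 = 987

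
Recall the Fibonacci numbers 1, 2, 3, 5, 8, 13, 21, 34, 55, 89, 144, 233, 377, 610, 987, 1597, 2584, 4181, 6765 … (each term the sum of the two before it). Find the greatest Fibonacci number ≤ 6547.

4181

4181 ≤ 6547 < 6765, so the largest Fibonacci number not exceeding 6547 is 4181.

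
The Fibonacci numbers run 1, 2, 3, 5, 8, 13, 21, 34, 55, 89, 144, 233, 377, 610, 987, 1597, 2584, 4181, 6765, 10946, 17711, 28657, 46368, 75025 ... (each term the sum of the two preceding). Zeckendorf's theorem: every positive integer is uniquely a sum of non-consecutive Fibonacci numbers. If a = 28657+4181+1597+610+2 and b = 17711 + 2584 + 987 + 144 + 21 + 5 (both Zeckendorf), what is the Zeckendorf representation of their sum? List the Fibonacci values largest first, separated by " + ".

46368 + 6765 + 2584 + 610 + 144 + 21 + 5 + 2

The two numbers are 35047 and 21452, so their sum is 56499.
Greedy algorithm:
largest Fibonacci ≤ 56499 is 46368; 56499 − 46368 = 10131
largest Fibonacci ≤ 10131 is 6765; 10131 − 6765 = 3366
largest Fibonacci ≤ 3366 is 2584; 3366 − 2584 = 782
largest Fibonacci ≤ 782 is 610; 782 − 610 = 172
largest Fibonacci ≤ 172 is 144; 172 − 144 = 28
largest Fibonacci ≤ 28 is 21; 28 − 21 = 7
largest Fibonacci ≤ 7 is 5; 7 − 5 = 2
largest Fibonacci ≤ 2 is 2; 2 − 2 = 0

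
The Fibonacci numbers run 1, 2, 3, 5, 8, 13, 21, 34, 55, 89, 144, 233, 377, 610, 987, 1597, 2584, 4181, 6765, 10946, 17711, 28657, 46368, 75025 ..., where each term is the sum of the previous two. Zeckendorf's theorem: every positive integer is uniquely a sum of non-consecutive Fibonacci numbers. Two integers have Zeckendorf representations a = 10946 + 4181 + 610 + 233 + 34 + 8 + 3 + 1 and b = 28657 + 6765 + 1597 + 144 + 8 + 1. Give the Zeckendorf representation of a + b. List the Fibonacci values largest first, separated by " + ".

The two numbers are 16016 and 37172, so their sum is 53188.
subtract 46368 from 53188: 6820 remains
subtract 6765 from 6820: 55 remains
subtract 55 from 55: 0 remains

46368 + 6765 + 55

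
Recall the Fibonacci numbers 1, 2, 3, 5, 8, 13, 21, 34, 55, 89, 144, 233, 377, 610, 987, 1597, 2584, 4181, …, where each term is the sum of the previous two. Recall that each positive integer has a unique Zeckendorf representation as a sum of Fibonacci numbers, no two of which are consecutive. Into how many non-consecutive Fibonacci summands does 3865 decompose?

Greedy algorithm:
largest Fibonacci ≤ 3865 is 2584; 3865 − 2584 = 1281
largest Fibonacci ≤ 1281 is 987; 1281 − 987 = 294
largest Fibonacci ≤ 294 is 233; 294 − 233 = 61
largest Fibonacci ≤ 61 is 55; 61 − 55 = 6
largest Fibonacci ≤ 6 is 5; 6 − 5 = 1
largest Fibonacci ≤ 1 is 1; 1 − 1 = 0
3865 = 2584 + 987 + 233 + 55 + 5 + 1, which has 6 terms.

6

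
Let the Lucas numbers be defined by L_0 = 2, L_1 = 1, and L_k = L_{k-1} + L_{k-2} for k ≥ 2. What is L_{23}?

Iterating the recurrence up to L_{15} = 1364 and L_{14} = 843:
L_{16} = L_{15} + L_{14} = 1364 + 843 = 2207
L_{17} = L_{16} + L_{15} = 2207 + 1364 = 3571
L_{18} = L_{17} + L_{16} = 3571 + 2207 = 5778
L_{19} = L_{18} + L_{17} = 5778 + 3571 = 9349
L_{20} = L_{19} + L_{18} = 9349 + 5778 = 15127
L_{21} = L_{20} + L_{19} = 15127 + 9349 = 24476
L_{22} = L_{21} + L_{20} = 24476 + 15127 = 39603
L_{23} = L_{22} + L_{21} = 39603 + 24476 = 64079

64079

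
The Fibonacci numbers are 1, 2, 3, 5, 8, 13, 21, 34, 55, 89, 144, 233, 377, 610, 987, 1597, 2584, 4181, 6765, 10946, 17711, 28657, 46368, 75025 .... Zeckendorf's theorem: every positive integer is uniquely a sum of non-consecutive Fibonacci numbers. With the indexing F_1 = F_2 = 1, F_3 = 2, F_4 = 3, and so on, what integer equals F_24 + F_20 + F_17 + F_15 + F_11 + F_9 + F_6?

55471

F_24 + F_20 + F_17 + F_15 + F_11 + F_9 + F_6 = 46368 + 6765 + 1597 + 610 + 89 + 34 + 8 = 55471.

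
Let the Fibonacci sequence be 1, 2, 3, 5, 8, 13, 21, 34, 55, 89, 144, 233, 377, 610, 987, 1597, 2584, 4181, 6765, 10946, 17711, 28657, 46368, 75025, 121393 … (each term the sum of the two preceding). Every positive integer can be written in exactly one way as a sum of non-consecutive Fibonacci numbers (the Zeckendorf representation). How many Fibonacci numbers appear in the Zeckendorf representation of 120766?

10

Repeatedly subtract the largest Fibonacci number that fits:
75025 ≤ 120766 < 121393, so take 75025; remainder 45741
28657 ≤ 45741 < 46368, so take 28657; remainder 17084
10946 ≤ 17084 < 17711, so take 10946; remainder 6138
4181 ≤ 6138 < 6765, so take 4181; remainder 1957
1597 ≤ 1957 < 2584, so take 1597; remainder 360
233 ≤ 360 < 377, so take 233; remainder 127
89 ≤ 127 < 144, so take 89; remainder 38
34 ≤ 38 < 55, so take 34; remainder 4
3 ≤ 4 < 5, so take 3; remainder 1
1 ≤ 1 < 2, so take 1; remainder 0
120766 = 75025 + 28657 + 10946 + 4181 + 1597 + 233 + 89 + 34 + 3 + 1, which has 10 terms.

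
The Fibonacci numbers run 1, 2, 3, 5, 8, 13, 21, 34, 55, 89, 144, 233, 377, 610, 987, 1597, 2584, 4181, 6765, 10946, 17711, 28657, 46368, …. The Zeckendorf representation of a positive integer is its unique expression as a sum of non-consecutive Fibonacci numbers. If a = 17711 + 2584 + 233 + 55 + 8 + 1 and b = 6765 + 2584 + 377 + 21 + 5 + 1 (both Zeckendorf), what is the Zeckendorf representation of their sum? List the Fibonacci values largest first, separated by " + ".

The two numbers are 20592 and 9753, so their sum is 30345.
Greedy algorithm:
30345 − 28657 = 1688
1688 − 1597 = 91
91 − 89 = 2
2 − 2 = 0

28657 + 1597 + 89 + 2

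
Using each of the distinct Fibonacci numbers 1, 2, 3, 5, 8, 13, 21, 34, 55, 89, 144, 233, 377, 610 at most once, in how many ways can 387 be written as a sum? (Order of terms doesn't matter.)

9

387 = 377+8+2 = 377+5+3+2 = 233+144+8+2 = 233+144+5+3+2 = … (5 more), for 9 in all.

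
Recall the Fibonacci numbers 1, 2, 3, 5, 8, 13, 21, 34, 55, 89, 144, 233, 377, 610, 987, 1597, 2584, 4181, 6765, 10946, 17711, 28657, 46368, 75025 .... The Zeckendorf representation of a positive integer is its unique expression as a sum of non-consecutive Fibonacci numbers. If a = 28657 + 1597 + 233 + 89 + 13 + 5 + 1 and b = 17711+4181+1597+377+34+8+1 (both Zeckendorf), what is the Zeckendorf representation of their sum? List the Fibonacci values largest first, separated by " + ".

46368 + 6765 + 987 + 377 + 5 + 2

The two numbers are 30595 and 23909, so their sum is 54504.
54504 − 46368 = 8136
8136 − 6765 = 1371
1371 − 987 = 384
384 − 377 = 7
7 − 5 = 2
2 − 2 = 0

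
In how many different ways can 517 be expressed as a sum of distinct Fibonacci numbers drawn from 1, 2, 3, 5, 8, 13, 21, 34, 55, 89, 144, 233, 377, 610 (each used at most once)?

Starting from the Zeckendorf form and repeatedly splitting a term F_k into F_{k−1} + F_{k−2} (when neither is already used) reaches every representation.
517 = 377+89+34+13+3+1 = 377+89+34+8+5+3+1 = 233+144+89+34+13+3+1 = 377+89+21+13+8+5+3+1 = … (4 more), for 8 in all.

8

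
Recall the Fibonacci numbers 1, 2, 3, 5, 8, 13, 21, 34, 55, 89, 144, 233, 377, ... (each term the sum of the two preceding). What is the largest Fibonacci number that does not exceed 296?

233

233 ≤ 296 < 377, so the largest Fibonacci number not exceeding 296 is 233.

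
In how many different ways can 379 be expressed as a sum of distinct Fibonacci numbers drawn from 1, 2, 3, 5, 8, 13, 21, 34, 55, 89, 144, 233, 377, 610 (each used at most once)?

6

379 = 377+2 = 233+144+2 = 233+89+55+2 = … (3 more), for 6 in all.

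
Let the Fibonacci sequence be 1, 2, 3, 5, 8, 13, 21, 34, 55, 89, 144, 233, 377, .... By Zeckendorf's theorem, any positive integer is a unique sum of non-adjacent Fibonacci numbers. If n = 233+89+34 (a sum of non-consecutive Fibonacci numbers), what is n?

356

233+89+34 = 356.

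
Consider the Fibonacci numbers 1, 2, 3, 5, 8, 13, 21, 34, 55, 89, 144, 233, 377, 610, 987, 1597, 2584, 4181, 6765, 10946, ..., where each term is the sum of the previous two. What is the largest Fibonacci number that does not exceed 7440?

6765

6765 ≤ 7440 < 10946, so the largest Fibonacci number not exceeding 7440 is 6765.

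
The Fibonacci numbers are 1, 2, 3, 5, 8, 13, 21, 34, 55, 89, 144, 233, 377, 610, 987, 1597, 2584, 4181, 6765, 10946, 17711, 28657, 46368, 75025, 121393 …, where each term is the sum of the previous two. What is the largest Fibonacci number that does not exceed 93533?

75025 ≤ 93533 < 121393, so the largest Fibonacci number not exceeding 93533 is 75025.

75025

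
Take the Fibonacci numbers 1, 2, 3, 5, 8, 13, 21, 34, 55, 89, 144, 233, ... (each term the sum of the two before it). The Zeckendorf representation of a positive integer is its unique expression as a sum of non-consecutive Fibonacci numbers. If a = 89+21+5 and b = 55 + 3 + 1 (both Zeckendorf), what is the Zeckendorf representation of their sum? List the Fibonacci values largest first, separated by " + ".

144 + 21 + 8 + 1

The two numbers are 115 and 59, so their sum is 174.
Greedily peel off the largest Fibonacci term at each step:
144 ≤ 174 < 233, so take 144; remainder 30
21 ≤ 30 < 34, so take 21; remainder 9
8 ≤ 9 < 13, so take 8; remainder 1
1 ≤ 1 < 2, so take 1; remainder 0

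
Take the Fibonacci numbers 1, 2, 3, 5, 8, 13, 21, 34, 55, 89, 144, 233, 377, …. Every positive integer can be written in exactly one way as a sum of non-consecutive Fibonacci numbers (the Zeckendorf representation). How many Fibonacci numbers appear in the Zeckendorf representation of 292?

4

Greedily peel off the largest Fibonacci term at each step:
292: greatest Fibonacci not exceeding it is 233, leaving 59
59: greatest Fibonacci not exceeding it is 55, leaving 4
4: greatest Fibonacci not exceeding it is 3, leaving 1
1: greatest Fibonacci not exceeding it is 1, leaving 0
292 = 233 + 55 + 3 + 1, which has 4 terms.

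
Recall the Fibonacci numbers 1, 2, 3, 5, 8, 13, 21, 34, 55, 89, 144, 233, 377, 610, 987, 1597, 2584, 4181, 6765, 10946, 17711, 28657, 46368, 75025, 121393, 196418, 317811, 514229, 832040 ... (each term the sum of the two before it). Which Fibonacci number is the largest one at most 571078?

514229

514229 ≤ 571078 < 832040, so the largest Fibonacci number not exceeding 571078 is 514229.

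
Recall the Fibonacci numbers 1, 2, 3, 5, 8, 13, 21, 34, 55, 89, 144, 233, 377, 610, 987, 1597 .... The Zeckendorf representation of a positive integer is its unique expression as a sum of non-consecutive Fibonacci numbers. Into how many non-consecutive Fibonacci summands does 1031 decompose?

4

Repeatedly subtract the largest Fibonacci number that fits:
1031 − 987 = 44
44 − 34 = 10
10 − 8 = 2
2 − 2 = 0
1031 = 987 + 34 + 8 + 2, which has 4 terms.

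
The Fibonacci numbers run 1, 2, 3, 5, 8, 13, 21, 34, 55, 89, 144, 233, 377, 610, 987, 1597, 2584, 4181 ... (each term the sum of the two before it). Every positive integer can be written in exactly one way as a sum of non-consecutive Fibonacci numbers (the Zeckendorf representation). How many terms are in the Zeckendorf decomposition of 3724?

5

2584 ≤ 3724 < 4181, so take 2584; remainder 1140
987 ≤ 1140 < 1597, so take 987; remainder 153
144 ≤ 153 < 233, so take 144; remainder 9
8 ≤ 9 < 13, so take 8; remainder 1
1 ≤ 1 < 2, so take 1; remainder 0
3724 = 2584 + 987 + 144 + 8 + 1, which has 5 terms.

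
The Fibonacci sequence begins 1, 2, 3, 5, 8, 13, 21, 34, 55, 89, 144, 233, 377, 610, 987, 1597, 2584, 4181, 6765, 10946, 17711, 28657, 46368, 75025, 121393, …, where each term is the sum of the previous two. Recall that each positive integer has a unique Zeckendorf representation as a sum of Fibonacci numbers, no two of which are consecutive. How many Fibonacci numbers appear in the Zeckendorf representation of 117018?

largest Fibonacci ≤ 117018 is 75025; 117018 − 75025 = 41993
largest Fibonacci ≤ 41993 is 28657; 41993 − 28657 = 13336
largest Fibonacci ≤ 13336 is 10946; 13336 − 10946 = 2390
largest Fibonacci ≤ 2390 is 1597; 2390 − 1597 = 793
largest Fibonacci ≤ 793 is 610; 793 − 610 = 183
largest Fibonacci ≤ 183 is 144; 183 − 144 = 39
largest Fibonacci ≤ 39 is 34; 39 − 34 = 5
largest Fibonacci ≤ 5 is 5; 5 − 5 = 0
117018 = 75025 + 28657 + 10946 + 1597 + 610 + 144 + 34 + 5, which has 8 terms.

8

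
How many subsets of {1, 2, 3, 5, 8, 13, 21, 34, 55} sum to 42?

Each representation comes from the Zeckendorf form by replacing some F_k with F_{k−1} + F_{k−2} where possible.
42 = 34+8 = 34+5+3 = 21+13+8 = 34+5+2+1 = … (2 more), for 6 in all.

6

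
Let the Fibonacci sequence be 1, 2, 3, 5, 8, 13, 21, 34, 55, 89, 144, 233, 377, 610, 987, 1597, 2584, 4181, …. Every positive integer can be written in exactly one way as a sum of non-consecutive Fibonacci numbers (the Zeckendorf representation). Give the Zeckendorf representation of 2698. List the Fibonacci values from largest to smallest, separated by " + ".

2584 ≤ 2698 < 4181, so take 2584; remainder 114
89 ≤ 114 < 144, so take 89; remainder 25
21 ≤ 25 < 34, so take 21; remainder 4
3 ≤ 4 < 5, so take 3; remainder 1
1 ≤ 1 < 2, so take 1; remainder 0
So 2698 = 2584 + 89 + 21 + 3 + 1, with no two terms consecutive in the sequence.

2584 + 89 + 21 + 3 + 1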